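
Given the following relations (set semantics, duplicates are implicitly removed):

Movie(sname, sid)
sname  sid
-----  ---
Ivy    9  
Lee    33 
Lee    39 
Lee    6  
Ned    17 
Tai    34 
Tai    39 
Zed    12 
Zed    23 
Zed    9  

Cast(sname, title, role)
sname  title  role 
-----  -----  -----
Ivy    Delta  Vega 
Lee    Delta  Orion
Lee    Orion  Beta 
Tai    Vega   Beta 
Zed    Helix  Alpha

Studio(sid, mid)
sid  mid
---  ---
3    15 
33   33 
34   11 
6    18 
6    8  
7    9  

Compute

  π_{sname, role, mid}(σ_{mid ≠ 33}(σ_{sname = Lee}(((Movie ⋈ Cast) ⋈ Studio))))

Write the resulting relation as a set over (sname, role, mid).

{(Lee, Beta, 18), (Lee, Beta, 8), (Lee, Orion, 18), (Lee, Orion, 8)}

Joining Movie and Cast on sname yields {(Ivy, 9, Delta, Vega), (Lee, 33, Delta, Orion), (Lee, 33, Orion, Beta), (Lee, 39, Delta, Orion), (Lee, 39, Orion, Beta), (Lee, 6, Delta, Orion), (Lee, 6, Orion, Beta), (Tai, 34, Vega, Beta), (Tai, 39, Vega, Beta), (Zed, 12, Helix, Alpha), (Zed, 23, Helix, Alpha), (Zed, 9, Helix, Alpha)}.
Joining (Movie ⋈ Cast) and Studio on sid yields {(Lee, 33, Delta, Orion, 33), (Lee, 33, Orion, Beta, 33), (Lee, 6, Delta, Orion, 18), (Lee, 6, Delta, Orion, 8), (Lee, 6, Orion, Beta, 18), (Lee, 6, Orion, Beta, 8), (Tai, 34, Vega, Beta, 11)}.
Selection sname = Lee: {(Lee, 33, Delta, Orion, 33), (Lee, 33, Orion, Beta, 33), (Lee, 6, Delta, Orion, 18), (Lee, 6, Delta, Orion, 8), (Lee, 6, Orion, Beta, 18), (Lee, 6, Orion, Beta, 8)}
Selection mid ≠ 33: {(Lee, 6, Delta, Orion, 18), (Lee, 6, Delta, Orion, 8), (Lee, 6, Orion, Beta, 18), (Lee, 6, Orion, Beta, 8)}
Keep only column(s) sname, role, mid: {(Lee, Beta, 18), (Lee, Beta, 8), (Lee, Orion, 18), (Lee, Orion, 8)}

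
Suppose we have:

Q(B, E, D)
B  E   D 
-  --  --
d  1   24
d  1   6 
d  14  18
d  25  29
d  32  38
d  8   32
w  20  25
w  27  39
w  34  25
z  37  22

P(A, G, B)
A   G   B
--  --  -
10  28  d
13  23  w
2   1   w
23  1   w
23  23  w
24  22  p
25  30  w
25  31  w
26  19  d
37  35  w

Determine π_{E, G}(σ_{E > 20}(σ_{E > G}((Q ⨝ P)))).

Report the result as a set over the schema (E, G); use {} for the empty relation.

Q ⋈ P (natural join on B): {(d, 1, 24, 10, 28), (d, 1, 24, 26, 19), (d, 1, 6, 10, 28), (d, 1, 6, 26, 19), (d, 14, 18, 10, 28), (d, 14, 18, 26, 19), (d, 25, 29, 10, 28), (d, 25, 29, 26, 19), (d, 32, 38, 10, 28), (d, 32, 38, 26, 19), (d, 8, 32, 10, 28), (d, 8, 32, 26, 19), (w, 20, 25, 13, 23), (w, 20, 25, 2, 1), (w, 20, 25, 23, 1), (w, 20, 25, 23, 23), (w, 20, 25, 25, 30), (w, 20, 25, 25, 31), (w, 20, 25, 37, 35), (w, 27, 39, 13, 23), (w, 27, 39, 2, 1), (w, 27, 39, 23, 1), (w, 27, 39, 23, 23), (w, 27, 39, 25, 30), (w, 27, 39, 25, 31), (w, 27, 39, 37, 35), (w, 34, 25, 13, 23), (w, 34, 25, 2, 1), (w, 34, 25, 23, 1), (w, 34, 25, 23, 23), (w, 34, 25, 25, 30), (w, 34, 25, 25, 31), (w, 34, 25, 37, 35)}
σ[E > G]: keep tuples satisfying E > G → {(d, 25, 29, 26, 19), (d, 32, 38, 10, 28), (d, 32, 38, 26, 19), (w, 20, 25, 2, 1), (w, 20, 25, 23, 1), (w, 27, 39, 13, 23), (w, 27, 39, 2, 1), (w, 27, 39, 23, 1), (w, 27, 39, 23, 23), (w, 34, 25, 13, 23), (w, 34, 25, 2, 1), (w, 34, 25, 23, 1), (w, 34, 25, 23, 23), (w, 34, 25, 25, 30), (w, 34, 25, 25, 31)}
σ[E > 20]: keep tuples satisfying E > 20 → {(d, 25, 29, 26, 19), (d, 32, 38, 10, 28), (d, 32, 38, 26, 19), (w, 27, 39, 13, 23), (w, 27, 39, 2, 1), (w, 27, 39, 23, 1), (w, 27, 39, 23, 23), (w, 34, 25, 13, 23), (w, 34, 25, 2, 1), (w, 34, 25, 23, 1), (w, 34, 25, 23, 23), (w, 34, 25, 25, 30), (w, 34, 25, 25, 31)}
Projecting to E, G (4 duplicate(s) eliminated): {(25, 19), (27, 1), (27, 23), (32, 19), (32, 28), (34, 1), (34, 23), (34, 30), (34, 31)}

{(25, 19), (27, 1), (27, 23), (32, 19), (32, 28), (34, 1), (34, 23), (34, 30), (34, 31)}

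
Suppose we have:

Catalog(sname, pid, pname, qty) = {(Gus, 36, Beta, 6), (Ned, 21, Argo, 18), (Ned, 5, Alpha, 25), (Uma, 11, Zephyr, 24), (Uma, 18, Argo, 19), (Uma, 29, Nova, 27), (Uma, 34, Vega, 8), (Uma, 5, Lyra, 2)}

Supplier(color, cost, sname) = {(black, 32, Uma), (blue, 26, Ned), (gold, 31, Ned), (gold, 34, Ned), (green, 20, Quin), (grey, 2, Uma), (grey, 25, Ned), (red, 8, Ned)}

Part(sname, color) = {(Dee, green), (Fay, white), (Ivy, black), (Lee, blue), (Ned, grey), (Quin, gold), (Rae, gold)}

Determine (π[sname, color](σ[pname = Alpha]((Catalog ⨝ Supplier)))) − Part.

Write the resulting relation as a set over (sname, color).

Joining Catalog and Supplier on sname yields {(Ned, 21, Argo, 18, blue, 26), (Ned, 21, Argo, 18, gold, 31), (Ned, 21, Argo, 18, gold, 34), (Ned, 21, Argo, 18, grey, 25), (Ned, 21, Argo, 18, red, 8), (Ned, 5, Alpha, 25, blue, 26), (Ned, 5, Alpha, 25, gold, 31), (Ned, 5, Alpha, 25, gold, 34), (Ned, 5, Alpha, 25, grey, 25), (Ned, 5, Alpha, 25, red, 8), (Uma, 11, Zephyr, 24, black, 32), (Uma, 11, Zephyr, 24, grey, 2), (Uma, 18, Argo, 19, black, 32), (Uma, 18, Argo, 19, grey, 2), (Uma, 29, Nova, 27, black, 32), (Uma, 29, Nova, 27, grey, 2), (Uma, 34, Vega, 8, black, 32), (Uma, 34, Vega, 8, grey, 2), (Uma, 5, Lyra, 2, black, 32), (Uma, 5, Lyra, 2, grey, 2)}.
Selection pname = Alpha: {(Ned, 5, Alpha, 25, blue, 26), (Ned, 5, Alpha, 25, gold, 31), (Ned, 5, Alpha, 25, gold, 34), (Ned, 5, Alpha, 25, grey, 25), (Ned, 5, Alpha, 25, red, 8)}
π_{sname, color} gives {(Ned, blue), (Ned, gold), (Ned, grey), (Ned, red)} (1 duplicate(s) eliminated).
Taking the difference: {(Ned, blue), (Ned, gold), (Ned, red)}

{(Ned, blue), (Ned, gold), (Ned, red)}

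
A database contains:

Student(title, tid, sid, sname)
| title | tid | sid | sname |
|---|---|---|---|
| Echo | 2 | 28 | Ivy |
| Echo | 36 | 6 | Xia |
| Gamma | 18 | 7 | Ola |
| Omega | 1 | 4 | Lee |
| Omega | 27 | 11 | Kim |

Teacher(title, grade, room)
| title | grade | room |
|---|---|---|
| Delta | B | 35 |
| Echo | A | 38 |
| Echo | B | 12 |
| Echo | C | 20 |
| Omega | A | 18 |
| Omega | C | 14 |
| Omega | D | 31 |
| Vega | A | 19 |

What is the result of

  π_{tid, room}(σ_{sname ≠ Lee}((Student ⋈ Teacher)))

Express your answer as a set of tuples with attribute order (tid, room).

{(2, 12), (2, 20), (2, 38), (27, 14), (27, 18), (27, 31), (36, 12), (36, 20), (36, 38)}

Natural join on title: {(Echo, 2, 28, Ivy, A, 38), (Echo, 2, 28, Ivy, B, 12), (Echo, 2, 28, Ivy, C, 20), (Echo, 36, 6, Xia, A, 38), (Echo, 36, 6, Xia, B, 12), (Echo, 36, 6, Xia, C, 20), (Omega, 1, 4, Lee, A, 18), (Omega, 1, 4, Lee, C, 14), (Omega, 1, 4, Lee, D, 31), (Omega, 27, 11, Kim, A, 18), (Omega, 27, 11, Kim, C, 14), (Omega, 27, 11, Kim, D, 31)}
Selection sname ≠ Lee: {(Echo, 2, 28, Ivy, A, 38), (Echo, 2, 28, Ivy, B, 12), (Echo, 2, 28, Ivy, C, 20), (Echo, 36, 6, Xia, A, 38), (Echo, 36, 6, Xia, B, 12), (Echo, 36, 6, Xia, C, 20), (Omega, 27, 11, Kim, A, 18), (Omega, 27, 11, Kim, C, 14), (Omega, 27, 11, Kim, D, 31)}
π_{tid, room} gives {(2, 12), (2, 20), (2, 38), (27, 14), (27, 18), (27, 31), (36, 12), (36, 20), (36, 38)}.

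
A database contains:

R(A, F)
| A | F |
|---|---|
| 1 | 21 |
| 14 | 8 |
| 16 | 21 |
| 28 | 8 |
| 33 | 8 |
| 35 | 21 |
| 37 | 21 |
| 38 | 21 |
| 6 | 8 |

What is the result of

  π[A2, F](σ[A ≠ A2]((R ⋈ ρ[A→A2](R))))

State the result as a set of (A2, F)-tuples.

{(1, 21), (14, 8), (16, 21), (28, 8), (33, 8), (35, 21), (37, 21), (38, 21), (6, 8)}

ρ[A→A2]: schema becomes (A2, F); tuples unchanged.
R ⋈ ρ[A→A2](R) (natural join on F): {(1, 21, 1), (1, 21, 16), (1, 21, 35), (1, 21, 37), (1, 21, 38), (14, 8, 14), (14, 8, 28), (14, 8, 33), (14, 8, 6), (16, 21, 1), (16, 21, 16), (16, 21, 35), (16, 21, 37), (16, 21, 38), (28, 8, 14), (28, 8, 28), (28, 8, 33), (28, 8, 6), (33, 8, 14), (33, 8, 28), (33, 8, 33), (33, 8, 6), (35, 21, 1), (35, 21, 16), (35, 21, 35), (35, 21, 37), (35, 21, 38), (37, 21, 1), (37, 21, 16), (37, 21, 35), (37, 21, 37), (37, 21, 38), (38, 21, 1), (38, 21, 16), (38, 21, 35), (38, 21, 37), (38, 21, 38), (6, 8, 14), (6, 8, 28), (6, 8, 33), (6, 8, 6)}
Selection A ≠ A2: {(1, 21, 16), (1, 21, 35), (1, 21, 37), (1, 21, 38), (14, 8, 28), (14, 8, 33), (14, 8, 6), (16, 21, 1), (16, 21, 35), (16, 21, 37), (16, 21, 38), (28, 8, 14), (28, 8, 33), (28, 8, 6), (33, 8, 14), (33, 8, 28), (33, 8, 6), (35, 21, 1), (35, 21, 16), (35, 21, 37), (35, 21, 38), (37, 21, 1), (37, 21, 16), (37, 21, 35), (37, 21, 38), (38, 21, 1), (38, 21, 16), (38, 21, 35), (38, 21, 37), (6, 8, 14), (6, 8, 28), (6, 8, 33)}
Projecting to A2, F (23 duplicate(s) eliminated): {(1, 21), (14, 8), (16, 21), (28, 8), (33, 8), (35, 21), (37, 21), (38, 21), (6, 8)}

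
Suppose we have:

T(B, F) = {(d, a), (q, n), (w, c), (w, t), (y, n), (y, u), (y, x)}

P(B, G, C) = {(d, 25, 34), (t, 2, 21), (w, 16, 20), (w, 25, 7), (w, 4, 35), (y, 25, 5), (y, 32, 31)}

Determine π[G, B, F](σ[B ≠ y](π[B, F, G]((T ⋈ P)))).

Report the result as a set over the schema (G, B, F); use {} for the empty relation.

{(16, w, c), (16, w, t), (25, d, a), (25, w, c), (25, w, t), (4, w, c), (4, w, t)}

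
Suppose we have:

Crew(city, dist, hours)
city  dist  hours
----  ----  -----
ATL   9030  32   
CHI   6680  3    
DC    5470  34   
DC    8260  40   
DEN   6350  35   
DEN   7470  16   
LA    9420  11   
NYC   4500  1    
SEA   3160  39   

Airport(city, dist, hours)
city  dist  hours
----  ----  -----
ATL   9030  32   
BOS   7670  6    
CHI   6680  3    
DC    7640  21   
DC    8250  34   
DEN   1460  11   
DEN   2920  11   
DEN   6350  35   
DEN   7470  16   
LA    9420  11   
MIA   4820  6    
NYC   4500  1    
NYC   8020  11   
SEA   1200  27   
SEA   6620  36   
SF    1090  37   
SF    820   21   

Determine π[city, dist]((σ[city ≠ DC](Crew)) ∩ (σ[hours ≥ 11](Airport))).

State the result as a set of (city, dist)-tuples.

σ[city ≠ DC]: keep tuples satisfying city ≠ DC → {(ATL, 9030, 32), (CHI, 6680, 3), (DEN, 6350, 35), (DEN, 7470, 16), (LA, 9420, 11), (NYC, 4500, 1), (SEA, 3160, 39)}
σ[hours ≥ 11]: keep tuples satisfying hours ≥ 11 → {(ATL, 9030, 32), (DC, 7640, 21), (DC, 8250, 34), (DEN, 1460, 11), (DEN, 2920, 11), (DEN, 6350, 35), (DEN, 7470, 16), (LA, 9420, 11), (NYC, 8020, 11), (SEA, 1200, 27), (SEA, 6620, 36), (SF, 1090, 37), (SF, 820, 21)}
Set intersection of the two operands is {(ATL, 9030, 32), (DEN, 6350, 35), (DEN, 7470, 16), (LA, 9420, 11)}.
π[city, dist]: project onto (city, dist) → {(ATL, 9030), (DEN, 6350), (DEN, 7470), (LA, 9420)}

{(ATL, 9030), (DEN, 6350), (DEN, 7470), (LA, 9420)}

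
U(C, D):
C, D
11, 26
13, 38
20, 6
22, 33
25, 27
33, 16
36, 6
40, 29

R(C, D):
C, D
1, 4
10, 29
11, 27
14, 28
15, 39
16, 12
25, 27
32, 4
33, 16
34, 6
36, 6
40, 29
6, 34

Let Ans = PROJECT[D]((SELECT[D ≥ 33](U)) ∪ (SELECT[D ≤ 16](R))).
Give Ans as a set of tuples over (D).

{12, 16, 33, 38, 4, 6}

Apply σ_{D ≥ 33}; surviving tuples: {(13, 38), (22, 33)}
Apply σ_{D ≤ 16}; surviving tuples: {(1, 4), (16, 12), (32, 4), (33, 16), (34, 6), (36, 6)}
Union: {(13, 38), (22, 33)} with {(1, 4), (16, 12), (32, 4), (33, 16), (34, 6), (36, 6)} → {(1, 4), (13, 38), (16, 12), (22, 33), (32, 4), (33, 16), (34, 6), (36, 6)}
Projecting to D (2 duplicate(s) eliminated): {12, 16, 33, 38, 4, 6}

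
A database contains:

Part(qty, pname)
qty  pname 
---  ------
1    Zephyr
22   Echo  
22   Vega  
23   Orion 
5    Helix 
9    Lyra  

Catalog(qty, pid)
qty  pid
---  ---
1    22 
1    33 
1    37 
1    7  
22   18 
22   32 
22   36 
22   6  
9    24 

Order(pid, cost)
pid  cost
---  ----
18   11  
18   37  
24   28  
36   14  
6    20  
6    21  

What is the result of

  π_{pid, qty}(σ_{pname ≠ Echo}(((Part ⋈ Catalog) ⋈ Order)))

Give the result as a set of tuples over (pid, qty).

{(18, 22), (24, 9), (36, 22), (6, 22)}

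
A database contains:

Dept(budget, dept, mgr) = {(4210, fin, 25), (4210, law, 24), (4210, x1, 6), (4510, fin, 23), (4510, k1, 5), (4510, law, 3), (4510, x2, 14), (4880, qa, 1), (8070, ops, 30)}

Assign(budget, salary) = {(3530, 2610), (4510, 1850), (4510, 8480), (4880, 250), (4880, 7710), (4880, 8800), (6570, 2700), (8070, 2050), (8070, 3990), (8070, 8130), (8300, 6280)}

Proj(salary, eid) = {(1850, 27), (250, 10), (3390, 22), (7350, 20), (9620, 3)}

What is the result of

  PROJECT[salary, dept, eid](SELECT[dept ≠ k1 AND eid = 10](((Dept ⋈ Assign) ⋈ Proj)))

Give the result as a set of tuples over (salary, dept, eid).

Natural join on budget: {(4510, fin, 23, 1850), (4510, fin, 23, 8480), (4510, k1, 5, 1850), (4510, k1, 5, 8480), (4510, law, 3, 1850), (4510, law, 3, 8480), (4510, x2, 14, 1850), (4510, x2, 14, 8480), (4880, qa, 1, 250), (4880, qa, 1, 7710), (4880, qa, 1, 8800), (8070, ops, 30, 2050), (8070, ops, 30, 3990), (8070, ops, 30, 8130)}
Natural join on salary: {(4510, fin, 23, 1850, 27), (4510, k1, 5, 1850, 27), (4510, law, 3, 1850, 27), (4510, x2, 14, 1850, 27), (4880, qa, 1, 250, 10)}
Apply σ_{dept ≠ k1 AND eid = 10}; surviving tuples: {(4880, qa, 1, 250, 10)}
Keep only column(s) salary, dept, eid: {(250, qa, 10)}

{(250, qa, 10)}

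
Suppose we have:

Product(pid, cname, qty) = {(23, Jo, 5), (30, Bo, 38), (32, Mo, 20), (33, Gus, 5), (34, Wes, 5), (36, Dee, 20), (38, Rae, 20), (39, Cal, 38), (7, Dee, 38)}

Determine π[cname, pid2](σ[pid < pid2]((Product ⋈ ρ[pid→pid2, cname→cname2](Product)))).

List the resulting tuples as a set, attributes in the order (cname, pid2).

{(Bo, 39), (Dee, 30), (Dee, 38), (Dee, 39), (Gus, 34), (Jo, 33), (Jo, 34), (Mo, 36), (Mo, 38)}

ρ[pid→pid2, cname→cname2]: schema becomes (pid2, cname2, qty); tuples unchanged.
Natural join on qty: {(23, Jo, 5, 23, Jo), (23, Jo, 5, 33, Gus), (23, Jo, 5, 34, Wes), (30, Bo, 38, 30, Bo), (30, Bo, 38, 39, Cal), (30, Bo, 38, 7, Dee), (32, Mo, 20, 32, Mo), (32, Mo, 20, 36, Dee), (32, Mo, 20, 38, Rae), (33, Gus, 5, 23, Jo), (33, Gus, 5, 33, Gus), (33, Gus, 5, 34, Wes), (34, Wes, 5, 23, Jo), (34, Wes, 5, 33, Gus), (34, Wes, 5, 34, Wes), (36, Dee, 20, 32, Mo), (36, Dee, 20, 36, Dee), (36, Dee, 20, 38, Rae), (38, Rae, 20, 32, Mo), (38, Rae, 20, 36, Dee), (38, Rae, 20, 38, Rae), (39, Cal, 38, 30, Bo), (39, Cal, 38, 39, Cal), (39, Cal, 38, 7, Dee), (7, Dee, 38, 30, Bo), (7, Dee, 38, 39, Cal), (7, Dee, 38, 7, Dee)}
Apply σ_{pid < pid2}; surviving tuples: {(23, Jo, 5, 33, Gus), (23, Jo, 5, 34, Wes), (30, Bo, 38, 39, Cal), (32, Mo, 20, 36, Dee), (32, Mo, 20, 38, Rae), (33, Gus, 5, 34, Wes), (36, Dee, 20, 38, Rae), (7, Dee, 38, 30, Bo), (7, Dee, 38, 39, Cal)}
Projecting to cname, pid2: {(Bo, 39), (Dee, 30), (Dee, 38), (Dee, 39), (Gus, 34), (Jo, 33), (Jo, 34), (Mo, 36), (Mo, 38)}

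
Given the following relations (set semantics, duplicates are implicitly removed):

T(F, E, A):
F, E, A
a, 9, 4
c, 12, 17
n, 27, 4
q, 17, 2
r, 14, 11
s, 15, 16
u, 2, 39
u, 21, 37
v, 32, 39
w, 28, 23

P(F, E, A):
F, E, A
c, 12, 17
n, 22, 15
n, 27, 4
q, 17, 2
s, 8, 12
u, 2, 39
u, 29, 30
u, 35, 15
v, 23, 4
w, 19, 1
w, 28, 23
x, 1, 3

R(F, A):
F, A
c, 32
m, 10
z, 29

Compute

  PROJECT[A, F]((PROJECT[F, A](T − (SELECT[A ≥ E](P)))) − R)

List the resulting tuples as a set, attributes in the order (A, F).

σ[A ≥ E]: keep tuples satisfying A ≥ E → {(c, 12, 17), (s, 8, 12), (u, 2, 39), (u, 29, 30), (x, 1, 3)}
Difference: {(a, 9, 4), (c, 12, 17), (n, 27, 4), (q, 17, 2), (r, 14, 11), (s, 15, 16), (u, 2, 39), (u, 21, 37), (v, 32, 39), (w, 28, 23)} with {(c, 12, 17), (s, 8, 12), (u, 2, 39), (u, 29, 30), (x, 1, 3)} → {(a, 9, 4), (n, 27, 4), (q, 17, 2), (r, 14, 11), (s, 15, 16), (u, 21, 37), (v, 32, 39), (w, 28, 23)}
Projecting to F, A: {(a, 4), (n, 4), (q, 2), (r, 11), (s, 16), (u, 37), (v, 39), (w, 23)}
Difference: {(a, 4), (n, 4), (q, 2), (r, 11), (s, 16), (u, 37), (v, 39), (w, 23)} with {(c, 32), (m, 10), (z, 29)} → {(a, 4), (n, 4), (q, 2), (r, 11), (s, 16), (u, 37), (v, 39), (w, 23)}
Projecting to A, F: {(11, r), (16, s), (2, q), (23, w), (37, u), (39, v), (4, a), (4, n)}

{(11, r), (16, s), (2, q), (23, w), (37, u), (39, v), (4, a), (4, n)}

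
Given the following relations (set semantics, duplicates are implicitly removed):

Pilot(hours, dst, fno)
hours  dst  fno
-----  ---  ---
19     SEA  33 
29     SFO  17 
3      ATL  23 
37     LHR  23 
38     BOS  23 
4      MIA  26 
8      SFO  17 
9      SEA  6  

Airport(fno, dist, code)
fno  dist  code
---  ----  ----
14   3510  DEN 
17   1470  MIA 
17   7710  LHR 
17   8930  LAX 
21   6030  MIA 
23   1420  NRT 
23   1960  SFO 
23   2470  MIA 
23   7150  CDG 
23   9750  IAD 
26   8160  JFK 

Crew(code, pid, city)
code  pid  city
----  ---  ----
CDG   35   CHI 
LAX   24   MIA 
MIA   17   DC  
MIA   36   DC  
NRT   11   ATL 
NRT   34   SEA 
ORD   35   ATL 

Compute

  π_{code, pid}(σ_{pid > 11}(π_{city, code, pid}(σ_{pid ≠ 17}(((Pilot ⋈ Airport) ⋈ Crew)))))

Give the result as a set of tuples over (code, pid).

{(CDG, 35), (LAX, 24), (MIA, 36), (NRT, 34)}

Joining Pilot and Airport on fno yields {(29, SFO, 17, 1470, MIA), (29, SFO, 17, 7710, LHR), (29, SFO, 17, 8930, LAX), (3, ATL, 23, 1420, NRT), (3, ATL, 23, 1960, SFO), (3, ATL, 23, 2470, MIA), (3, ATL, 23, 7150, CDG), (3, ATL, 23, 9750, IAD), (37, LHR, 23, 1420, NRT), (37, LHR, 23, 1960, SFO), (37, LHR, 23, 2470, MIA), (37, LHR, 23, 7150, CDG), (37, LHR, 23, 9750, IAD), (38, BOS, 23, 1420, NRT), (38, BOS, 23, 1960, SFO), (38, BOS, 23, 2470, MIA), (38, BOS, 23, 7150, CDG), (38, BOS, 23, 9750, IAD), (4, MIA, 26, 8160, JFK), (8, SFO, 17, 1470, MIA), (8, SFO, 17, 7710, LHR), (8, SFO, 17, 8930, LAX)}.
Joining (Pilot ⋈ Airport) and Crew on code yields {(29, SFO, 17, 1470, MIA, 17, DC), (29, SFO, 17, 1470, MIA, 36, DC), (29, SFO, 17, 8930, LAX, 24, MIA), (3, ATL, 23, 1420, NRT, 11, ATL), (3, ATL, 23, 1420, NRT, 34, SEA), (3, ATL, 23, 2470, MIA, 17, DC), (3, ATL, 23, 2470, MIA, 36, DC), (3, ATL, 23, 7150, CDG, 35, CHI), (37, LHR, 23, 1420, NRT, 11, ATL), (37, LHR, 23, 1420, NRT, 34, SEA), (37, LHR, 23, 2470, MIA, 17, DC), (37, LHR, 23, 2470, MIA, 36, DC), (37, LHR, 23, 7150, CDG, 35, CHI), (38, BOS, 23, 1420, NRT, 11, ATL), (38, BOS, 23, 1420, NRT, 34, SEA), (38, BOS, 23, 2470, MIA, 17, DC), (38, BOS, 23, 2470, MIA, 36, DC), (38, BOS, 23, 7150, CDG, 35, CHI), (8, SFO, 17, 1470, MIA, 17, DC), (8, SFO, 17, 1470, MIA, 36, DC), (8, SFO, 17, 8930, LAX, 24, MIA)}.
Selection pid ≠ 17: {(29, SFO, 17, 1470, MIA, 36, DC), (29, SFO, 17, 8930, LAX, 24, MIA), (3, ATL, 23, 1420, NRT, 11, ATL), (3, ATL, 23, 1420, NRT, 34, SEA), (3, ATL, 23, 2470, MIA, 36, DC), (3, ATL, 23, 7150, CDG, 35, CHI), (37, LHR, 23, 1420, NRT, 11, ATL), (37, LHR, 23, 1420, NRT, 34, SEA), (37, LHR, 23, 2470, MIA, 36, DC), (37, LHR, 23, 7150, CDG, 35, CHI), (38, BOS, 23, 1420, NRT, 11, ATL), (38, BOS, 23, 1420, NRT, 34, SEA), (38, BOS, 23, 2470, MIA, 36, DC), (38, BOS, 23, 7150, CDG, 35, CHI), (8, SFO, 17, 1470, MIA, 36, DC), (8, SFO, 17, 8930, LAX, 24, MIA)}
Projecting to city, code, pid (11 duplicate(s) eliminated): {(ATL, NRT, 11), (CHI, CDG, 35), (DC, MIA, 36), (MIA, LAX, 24), (SEA, NRT, 34)}
Selection pid > 11: {(CHI, CDG, 35), (DC, MIA, 36), (MIA, LAX, 24), (SEA, NRT, 34)}
Projecting to code, pid: {(CDG, 35), (LAX, 24), (MIA, 36), (NRT, 34)}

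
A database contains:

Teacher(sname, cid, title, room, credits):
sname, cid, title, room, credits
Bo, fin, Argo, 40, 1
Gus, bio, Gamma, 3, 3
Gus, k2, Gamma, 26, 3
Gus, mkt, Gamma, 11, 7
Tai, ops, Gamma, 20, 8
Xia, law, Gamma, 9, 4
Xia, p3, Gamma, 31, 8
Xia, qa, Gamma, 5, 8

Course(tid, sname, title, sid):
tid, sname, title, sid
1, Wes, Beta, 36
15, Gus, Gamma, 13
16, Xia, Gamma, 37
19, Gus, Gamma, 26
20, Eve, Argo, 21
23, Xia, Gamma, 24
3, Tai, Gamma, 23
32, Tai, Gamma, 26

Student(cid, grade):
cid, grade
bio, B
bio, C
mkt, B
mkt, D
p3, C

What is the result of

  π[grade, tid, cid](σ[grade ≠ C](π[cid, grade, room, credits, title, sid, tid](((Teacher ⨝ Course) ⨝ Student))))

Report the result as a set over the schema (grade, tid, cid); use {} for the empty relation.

Joining Teacher and Course on sname, title yields {(Gus, bio, Gamma, 3, 3, 15, 13), (Gus, bio, Gamma, 3, 3, 19, 26), (Gus, k2, Gamma, 26, 3, 15, 13), (Gus, k2, Gamma, 26, 3, 19, 26), (Gus, mkt, Gamma, 11, 7, 15, 13), (Gus, mkt, Gamma, 11, 7, 19, 26), (Tai, ops, Gamma, 20, 8, 3, 23), (Tai, ops, Gamma, 20, 8, 32, 26), (Xia, law, Gamma, 9, 4, 16, 37), (Xia, law, Gamma, 9, 4, 23, 24), (Xia, p3, Gamma, 31, 8, 16, 37), (Xia, p3, Gamma, 31, 8, 23, 24), (Xia, qa, Gamma, 5, 8, 16, 37), (Xia, qa, Gamma, 5, 8, 23, 24)}.
Joining (Teacher ⨝ Course) and Student on cid yields {(Gus, bio, Gamma, 3, 3, 15, 13, B), (Gus, bio, Gamma, 3, 3, 15, 13, C), (Gus, bio, Gamma, 3, 3, 19, 26, B), (Gus, bio, Gamma, 3, 3, 19, 26, C), (Gus, mkt, Gamma, 11, 7, 15, 13, B), (Gus, mkt, Gamma, 11, 7, 15, 13, D), (Gus, mkt, Gamma, 11, 7, 19, 26, B), (Gus, mkt, Gamma, 11, 7, 19, 26, D), (Xia, p3, Gamma, 31, 8, 16, 37, C), (Xia, p3, Gamma, 31, 8, 23, 24, C)}.
Projecting to cid, grade, room, credits, title, sid, tid: {(bio, B, 3, 3, Gamma, 13, 15), (bio, B, 3, 3, Gamma, 26, 19), (bio, C, 3, 3, Gamma, 13, 15), (bio, C, 3, 3, Gamma, 26, 19), (mkt, B, 11, 7, Gamma, 13, 15), (mkt, B, 11, 7, Gamma, 26, 19), (mkt, D, 11, 7, Gamma, 13, 15), (mkt, D, 11, 7, Gamma, 26, 19), (p3, C, 31, 8, Gamma, 24, 23), (p3, C, 31, 8, Gamma, 37, 16)}
Selection grade ≠ C: {(bio, B, 3, 3, Gamma, 13, 15), (bio, B, 3, 3, Gamma, 26, 19), (mkt, B, 11, 7, Gamma, 13, 15), (mkt, B, 11, 7, Gamma, 26, 19), (mkt, D, 11, 7, Gamma, 13, 15), (mkt, D, 11, 7, Gamma, 26, 19)}
Projecting to grade, tid, cid: {(B, 15, bio), (B, 15, mkt), (B, 19, bio), (B, 19, mkt), (D, 15, mkt), (D, 19, mkt)}

{(B, 15, bio), (B, 15, mkt), (B, 19, bio), (B, 19, mkt), (D, 15, mkt), (D, 19, mkt)}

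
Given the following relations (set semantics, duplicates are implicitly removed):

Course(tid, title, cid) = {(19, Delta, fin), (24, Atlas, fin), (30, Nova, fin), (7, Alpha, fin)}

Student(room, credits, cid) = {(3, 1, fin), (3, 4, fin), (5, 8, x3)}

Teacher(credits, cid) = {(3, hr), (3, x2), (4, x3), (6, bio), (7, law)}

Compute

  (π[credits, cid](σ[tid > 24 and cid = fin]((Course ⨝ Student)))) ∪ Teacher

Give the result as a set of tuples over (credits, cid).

{(1, fin), (3, hr), (3, x2), (4, fin), (4, x3), (6, bio), (7, law)}

Course ⋈ Student (natural join on cid): {(19, Delta, fin, 3, 1), (19, Delta, fin, 3, 4), (24, Atlas, fin, 3, 1), (24, Atlas, fin, 3, 4), (30, Nova, fin, 3, 1), (30, Nova, fin, 3, 4), (7, Alpha, fin, 3, 1), (7, Alpha, fin, 3, 4)}
Filtering on tid > 24 and cid = fin leaves {(30, Nova, fin, 3, 1), (30, Nova, fin, 3, 4)}.
Keep only column(s) credits, cid: {(1, fin), (4, fin)}
Set union of the two operands is {(1, fin), (3, hr), (3, x2), (4, fin), (4, x3), (6, bio), (7, law)}.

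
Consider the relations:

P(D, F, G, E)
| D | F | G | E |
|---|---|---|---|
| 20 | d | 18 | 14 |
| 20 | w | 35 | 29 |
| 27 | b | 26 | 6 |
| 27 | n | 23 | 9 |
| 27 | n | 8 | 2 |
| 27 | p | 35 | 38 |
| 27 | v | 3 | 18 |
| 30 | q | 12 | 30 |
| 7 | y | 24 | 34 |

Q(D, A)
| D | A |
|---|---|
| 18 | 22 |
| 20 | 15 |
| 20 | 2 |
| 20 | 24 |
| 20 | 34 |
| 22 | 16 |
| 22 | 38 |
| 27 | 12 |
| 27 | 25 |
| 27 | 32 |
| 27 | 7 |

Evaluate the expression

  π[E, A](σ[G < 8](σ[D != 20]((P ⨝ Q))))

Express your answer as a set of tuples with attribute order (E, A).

Joining P and Q on D yields {(20, d, 18, 14, 15), (20, d, 18, 14, 2), (20, d, 18, 14, 24), (20, d, 18, 14, 34), (20, w, 35, 29, 15), (20, w, 35, 29, 2), (20, w, 35, 29, 24), (20, w, 35, 29, 34), (27, b, 26, 6, 12), (27, b, 26, 6, 25), (27, b, 26, 6, 32), (27, b, 26, 6, 7), (27, n, 23, 9, 12), (27, n, 23, 9, 25), (27, n, 23, 9, 32), (27, n, 23, 9, 7), (27, n, 8, 2, 12), (27, n, 8, 2, 25), (27, n, 8, 2, 32), (27, n, 8, 2, 7), (27, p, 35, 38, 12), (27, p, 35, 38, 25), (27, p, 35, 38, 32), (27, p, 35, 38, 7), (27, v, 3, 18, 12), (27, v, 3, 18, 25), (27, v, 3, 18, 32), (27, v, 3, 18, 7)}.
Filtering on D != 20 leaves {(27, b, 26, 6, 12), (27, b, 26, 6, 25), (27, b, 26, 6, 32), (27, b, 26, 6, 7), (27, n, 23, 9, 12), (27, n, 23, 9, 25), (27, n, 23, 9, 32), (27, n, 23, 9, 7), (27, n, 8, 2, 12), (27, n, 8, 2, 25), (27, n, 8, 2, 32), (27, n, 8, 2, 7), (27, p, 35, 38, 12), (27, p, 35, 38, 25), (27, p, 35, 38, 32), (27, p, 35, 38, 7), (27, v, 3, 18, 12), (27, v, 3, 18, 25), (27, v, 3, 18, 32), (27, v, 3, 18, 7)}.
Filtering on G < 8 leaves {(27, v, 3, 18, 12), (27, v, 3, 18, 25), (27, v, 3, 18, 32), (27, v, 3, 18, 7)}.
Keep only column(s) E, A: {(18, 12), (18, 25), (18, 32), (18, 7)}

{(18, 12), (18, 25), (18, 32), (18, 7)}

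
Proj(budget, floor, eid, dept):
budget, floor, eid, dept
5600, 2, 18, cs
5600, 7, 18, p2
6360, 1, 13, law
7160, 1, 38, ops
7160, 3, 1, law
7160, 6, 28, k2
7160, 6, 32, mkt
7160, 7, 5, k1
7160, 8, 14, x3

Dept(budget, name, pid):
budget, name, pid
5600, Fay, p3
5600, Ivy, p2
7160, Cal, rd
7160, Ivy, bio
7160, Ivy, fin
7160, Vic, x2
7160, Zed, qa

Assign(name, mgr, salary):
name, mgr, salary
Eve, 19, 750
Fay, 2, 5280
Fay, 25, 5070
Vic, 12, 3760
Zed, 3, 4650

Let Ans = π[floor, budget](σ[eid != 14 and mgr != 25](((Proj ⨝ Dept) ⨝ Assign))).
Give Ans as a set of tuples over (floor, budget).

Natural join on budget: {(5600, 2, 18, cs, Fay, p3), (5600, 2, 18, cs, Ivy, p2), (5600, 7, 18, p2, Fay, p3), (5600, 7, 18, p2, Ivy, p2), (7160, 1, 38, ops, Cal, rd), (7160, 1, 38, ops, Ivy, bio), (7160, 1, 38, ops, Ivy, fin), (7160, 1, 38, ops, Vic, x2), (7160, 1, 38, ops, Zed, qa), (7160, 3, 1, law, Cal, rd), (7160, 3, 1, law, Ivy, bio), (7160, 3, 1, law, Ivy, fin), (7160, 3, 1, law, Vic, x2), (7160, 3, 1, law, Zed, qa), (7160, 6, 28, k2, Cal, rd), (7160, 6, 28, k2, Ivy, bio), (7160, 6, 28, k2, Ivy, fin), (7160, 6, 28, k2, Vic, x2), (7160, 6, 28, k2, Zed, qa), (7160, 6, 32, mkt, Cal, rd), (7160, 6, 32, mkt, Ivy, bio), (7160, 6, 32, mkt, Ivy, fin), (7160, 6, 32, mkt, Vic, x2), (7160, 6, 32, mkt, Zed, qa), (7160, 7, 5, k1, Cal, rd), (7160, 7, 5, k1, Ivy, bio), (7160, 7, 5, k1, Ivy, fin), (7160, 7, 5, k1, Vic, x2), (7160, 7, 5, k1, Zed, qa), (7160, 8, 14, x3, Cal, rd), (7160, 8, 14, x3, Ivy, bio), (7160, 8, 14, x3, Ivy, fin), (7160, 8, 14, x3, Vic, x2), (7160, 8, 14, x3, Zed, qa)}
Natural join on name: {(5600, 2, 18, cs, Fay, p3, 2, 5280), (5600, 2, 18, cs, Fay, p3, 25, 5070), (5600, 7, 18, p2, Fay, p3, 2, 5280), (5600, 7, 18, p2, Fay, p3, 25, 5070), (7160, 1, 38, ops, Vic, x2, 12, 3760), (7160, 1, 38, ops, Zed, qa, 3, 4650), (7160, 3, 1, law, Vic, x2, 12, 3760), (7160, 3, 1, law, Zed, qa, 3, 4650), (7160, 6, 28, k2, Vic, x2, 12, 3760), (7160, 6, 28, k2, Zed, qa, 3, 4650), (7160, 6, 32, mkt, Vic, x2, 12, 3760), (7160, 6, 32, mkt, Zed, qa, 3, 4650), (7160, 7, 5, k1, Vic, x2, 12, 3760), (7160, 7, 5, k1, Zed, qa, 3, 4650), (7160, 8, 14, x3, Vic, x2, 12, 3760), (7160, 8, 14, x3, Zed, qa, 3, 4650)}
Filtering on eid != 14 and mgr != 25 leaves {(5600, 2, 18, cs, Fay, p3, 2, 5280), (5600, 7, 18, p2, Fay, p3, 2, 5280), (7160, 1, 38, ops, Vic, x2, 12, 3760), (7160, 1, 38, ops, Zed, qa, 3, 4650), (7160, 3, 1, law, Vic, x2, 12, 3760), (7160, 3, 1, law, Zed, qa, 3, 4650), (7160, 6, 28, k2, Vic, x2, 12, 3760), (7160, 6, 28, k2, Zed, qa, 3, 4650), (7160, 6, 32, mkt, Vic, x2, 12, 3760), (7160, 6, 32, mkt, Zed, qa, 3, 4650), (7160, 7, 5, k1, Vic, x2, 12, 3760), (7160, 7, 5, k1, Zed, qa, 3, 4650)}.
π[floor, budget]: project onto (floor, budget) (6 duplicate(s) eliminated) → {(1, 7160), (2, 5600), (3, 7160), (6, 7160), (7, 5600), (7, 7160)}

{(1, 7160), (2, 5600), (3, 7160), (6, 7160), (7, 5600), (7, 7160)}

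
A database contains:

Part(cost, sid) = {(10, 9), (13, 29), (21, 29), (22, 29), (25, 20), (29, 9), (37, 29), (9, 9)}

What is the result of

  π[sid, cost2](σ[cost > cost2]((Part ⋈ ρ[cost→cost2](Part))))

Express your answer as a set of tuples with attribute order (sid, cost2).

{(29, 13), (29, 21), (29, 22), (9, 10), (9, 9)}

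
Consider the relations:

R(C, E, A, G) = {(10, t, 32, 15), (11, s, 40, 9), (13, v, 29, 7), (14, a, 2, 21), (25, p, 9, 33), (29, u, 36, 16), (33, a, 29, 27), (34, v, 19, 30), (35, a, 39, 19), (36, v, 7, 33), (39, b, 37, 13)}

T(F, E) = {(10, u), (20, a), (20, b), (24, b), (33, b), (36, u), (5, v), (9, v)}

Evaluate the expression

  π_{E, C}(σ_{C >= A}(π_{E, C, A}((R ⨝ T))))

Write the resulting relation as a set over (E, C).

R ⋈ T (natural join on E): {(13, v, 29, 7, 5), (13, v, 29, 7, 9), (14, a, 2, 21, 20), (29, u, 36, 16, 10), (29, u, 36, 16, 36), (33, a, 29, 27, 20), (34, v, 19, 30, 5), (34, v, 19, 30, 9), (35, a, 39, 19, 20), (36, v, 7, 33, 5), (36, v, 7, 33, 9), (39, b, 37, 13, 20), (39, b, 37, 13, 24), (39, b, 37, 13, 33)}
π_{E, C, A} gives {(a, 14, 2), (a, 33, 29), (a, 35, 39), (b, 39, 37), (u, 29, 36), (v, 13, 29), (v, 34, 19), (v, 36, 7)} (6 duplicate(s) eliminated).
Selection C >= A: {(a, 14, 2), (a, 33, 29), (b, 39, 37), (v, 34, 19), (v, 36, 7)}
π_{E, C} gives {(a, 14), (a, 33), (b, 39), (v, 34), (v, 36)}.

{(a, 14), (a, 33), (b, 39), (v, 34), (v, 36)}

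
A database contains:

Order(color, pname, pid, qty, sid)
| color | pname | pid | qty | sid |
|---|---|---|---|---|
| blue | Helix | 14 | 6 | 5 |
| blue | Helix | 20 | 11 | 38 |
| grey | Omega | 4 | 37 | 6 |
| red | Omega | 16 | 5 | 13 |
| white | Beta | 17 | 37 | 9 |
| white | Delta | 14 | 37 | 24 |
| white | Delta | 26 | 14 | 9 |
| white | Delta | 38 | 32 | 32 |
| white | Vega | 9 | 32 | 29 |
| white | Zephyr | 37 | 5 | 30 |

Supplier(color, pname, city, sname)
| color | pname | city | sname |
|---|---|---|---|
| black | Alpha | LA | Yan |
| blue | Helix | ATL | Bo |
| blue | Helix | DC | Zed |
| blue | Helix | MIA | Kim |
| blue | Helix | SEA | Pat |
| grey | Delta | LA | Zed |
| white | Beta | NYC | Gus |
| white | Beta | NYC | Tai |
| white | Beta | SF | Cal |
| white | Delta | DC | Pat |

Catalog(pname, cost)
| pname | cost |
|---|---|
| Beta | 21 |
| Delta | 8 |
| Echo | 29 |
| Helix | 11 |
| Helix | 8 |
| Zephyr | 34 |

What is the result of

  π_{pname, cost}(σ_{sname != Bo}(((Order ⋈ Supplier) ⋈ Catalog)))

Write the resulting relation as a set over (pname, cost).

Joining Order and Supplier on color, pname yields {(blue, Helix, 14, 6, 5, ATL, Bo), (blue, Helix, 14, 6, 5, DC, Zed), (blue, Helix, 14, 6, 5, MIA, Kim), (blue, Helix, 14, 6, 5, SEA, Pat), (blue, Helix, 20, 11, 38, ATL, Bo), (blue, Helix, 20, 11, 38, DC, Zed), (blue, Helix, 20, 11, 38, MIA, Kim), (blue, Helix, 20, 11, 38, SEA, Pat), (white, Beta, 17, 37, 9, NYC, Gus), (white, Beta, 17, 37, 9, NYC, Tai), (white, Beta, 17, 37, 9, SF, Cal), (white, Delta, 14, 37, 24, DC, Pat), (white, Delta, 26, 14, 9, DC, Pat), (white, Delta, 38, 32, 32, DC, Pat)}.
Joining (Order ⋈ Supplier) and Catalog on pname yields {(blue, Helix, 14, 6, 5, ATL, Bo, 11), (blue, Helix, 14, 6, 5, ATL, Bo, 8), (blue, Helix, 14, 6, 5, DC, Zed, 11), (blue, Helix, 14, 6, 5, DC, Zed, 8), (blue, Helix, 14, 6, 5, MIA, Kim, 11), (blue, Helix, 14, 6, 5, MIA, Kim, 8), (blue, Helix, 14, 6, 5, SEA, Pat, 11), (blue, Helix, 14, 6, 5, SEA, Pat, 8), (blue, Helix, 20, 11, 38, ATL, Bo, 11), (blue, Helix, 20, 11, 38, ATL, Bo, 8), (blue, Helix, 20, 11, 38, DC, Zed, 11), (blue, Helix, 20, 11, 38, DC, Zed, 8), (blue, Helix, 20, 11, 38, MIA, Kim, 11), (blue, Helix, 20, 11, 38, MIA, Kim, 8), (blue, Helix, 20, 11, 38, SEA, Pat, 11), (blue, Helix, 20, 11, 38, SEA, Pat, 8), (white, Beta, 17, 37, 9, NYC, Gus, 21), (white, Beta, 17, 37, 9, NYC, Tai, 21), (white, Beta, 17, 37, 9, SF, Cal, 21), (white, Delta, 14, 37, 24, DC, Pat, 8), (white, Delta, 26, 14, 9, DC, Pat, 8), (white, Delta, 38, 32, 32, DC, Pat, 8)}.
Selection sname != Bo: {(blue, Helix, 14, 6, 5, DC, Zed, 11), (blue, Helix, 14, 6, 5, DC, Zed, 8), (blue, Helix, 14, 6, 5, MIA, Kim, 11), (blue, Helix, 14, 6, 5, MIA, Kim, 8), (blue, Helix, 14, 6, 5, SEA, Pat, 11), (blue, Helix, 14, 6, 5, SEA, Pat, 8), (blue, Helix, 20, 11, 38, DC, Zed, 11), (blue, Helix, 20, 11, 38, DC, Zed, 8), (blue, Helix, 20, 11, 38, MIA, Kim, 11), (blue, Helix, 20, 11, 38, MIA, Kim, 8), (blue, Helix, 20, 11, 38, SEA, Pat, 11), (blue, Helix, 20, 11, 38, SEA, Pat, 8), (white, Beta, 17, 37, 9, NYC, Gus, 21), (white, Beta, 17, 37, 9, NYC, Tai, 21), (white, Beta, 17, 37, 9, SF, Cal, 21), (white, Delta, 14, 37, 24, DC, Pat, 8), (white, Delta, 26, 14, 9, DC, Pat, 8), (white, Delta, 38, 32, 32, DC, Pat, 8)}
Keep only column(s) pname, cost (14 duplicate(s) eliminated): {(Beta, 21), (Delta, 8), (Helix, 11), (Helix, 8)}

{(Beta, 21), (Delta, 8), (Helix, 11), (Helix, 8)}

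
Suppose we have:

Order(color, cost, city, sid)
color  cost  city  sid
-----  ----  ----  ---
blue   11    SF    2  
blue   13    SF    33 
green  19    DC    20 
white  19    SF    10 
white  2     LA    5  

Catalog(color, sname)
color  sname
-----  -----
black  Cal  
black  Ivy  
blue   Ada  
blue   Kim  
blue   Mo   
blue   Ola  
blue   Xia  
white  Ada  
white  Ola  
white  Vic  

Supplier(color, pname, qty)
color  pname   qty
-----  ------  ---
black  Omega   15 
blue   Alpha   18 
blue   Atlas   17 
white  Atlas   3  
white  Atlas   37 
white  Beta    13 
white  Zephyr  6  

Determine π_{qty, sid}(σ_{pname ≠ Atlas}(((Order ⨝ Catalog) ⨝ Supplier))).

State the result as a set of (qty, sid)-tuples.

{(13, 10), (13, 5), (18, 2), (18, 33), (6, 10), (6, 5)}

Joining Order and Catalog on color yields {(blue, 11, SF, 2, Ada), (blue, 11, SF, 2, Kim), (blue, 11, SF, 2, Mo), (blue, 11, SF, 2, Ola), (blue, 11, SF, 2, Xia), (blue, 13, SF, 33, Ada), (blue, 13, SF, 33, Kim), (blue, 13, SF, 33, Mo), (blue, 13, SF, 33, Ola), (blue, 13, SF, 33, Xia), (white, 19, SF, 10, Ada), (white, 19, SF, 10, Ola), (white, 19, SF, 10, Vic), (white, 2, LA, 5, Ada), (white, 2, LA, 5, Ola), (white, 2, LA, 5, Vic)}.
Joining (Order ⨝ Catalog) and Supplier on color yields {(blue, 11, SF, 2, Ada, Alpha, 18), (blue, 11, SF, 2, Ada, Atlas, 17), (blue, 11, SF, 2, Kim, Alpha, 18), (blue, 11, SF, 2, Kim, Atlas, 17), (blue, 11, SF, 2, Mo, Alpha, 18), (blue, 11, SF, 2, Mo, Atlas, 17), (blue, 11, SF, 2, Ola, Alpha, 18), (blue, 11, SF, 2, Ola, Atlas, 17), (blue, 11, SF, 2, Xia, Alpha, 18), (blue, 11, SF, 2, Xia, Atlas, 17), (blue, 13, SF, 33, Ada, Alpha, 18), (blue, 13, SF, 33, Ada, Atlas, 17), (blue, 13, SF, 33, Kim, Alpha, 18), (blue, 13, SF, 33, Kim, Atlas, 17), (blue, 13, SF, 33, Mo, Alpha, 18), (blue, 13, SF, 33, Mo, Atlas, 17), (blue, 13, SF, 33, Ola, Alpha, 18), (blue, 13, SF, 33, Ola, Atlas, 17), (blue, 13, SF, 33, Xia, Alpha, 18), (blue, 13, SF, 33, Xia, Atlas, 17), (white, 19, SF, 10, Ada, Atlas, 3), (white, 19, SF, 10, Ada, Atlas, 37), (white, 19, SF, 10, Ada, Beta, 13), (white, 19, SF, 10, Ada, Zephyr, 6), (white, 19, SF, 10, Ola, Atlas, 3), (white, 19, SF, 10, Ola, Atlas, 37), (white, 19, SF, 10, Ola, Beta, 13), (white, 19, SF, 10, Ola, Zephyr, 6), (white, 19, SF, 10, Vic, Atlas, 3), (white, 19, SF, 10, Vic, Atlas, 37), (white, 19, SF, 10, Vic, Beta, 13), (white, 19, SF, 10, Vic, Zephyr, 6), (white, 2, LA, 5, Ada, Atlas, 3), (white, 2, LA, 5, Ada, Atlas, 37), (white, 2, LA, 5, Ada, Beta, 13), (white, 2, LA, 5, Ada, Zephyr, 6), (white, 2, LA, 5, Ola, Atlas, 3), (white, 2, LA, 5, Ola, Atlas, 37), (white, 2, LA, 5, Ola, Beta, 13), (white, 2, LA, 5, Ola, Zephyr, 6), (white, 2, LA, 5, Vic, Atlas, 3), (white, 2, LA, 5, Vic, Atlas, 37), (white, 2, LA, 5, Vic, Beta, 13), (white, 2, LA, 5, Vic, Zephyr, 6)}.
Filtering on pname ≠ Atlas leaves {(blue, 11, SF, 2, Ada, Alpha, 18), (blue, 11, SF, 2, Kim, Alpha, 18), (blue, 11, SF, 2, Mo, Alpha, 18), (blue, 11, SF, 2, Ola, Alpha, 18), (blue, 11, SF, 2, Xia, Alpha, 18), (blue, 13, SF, 33, Ada, Alpha, 18), (blue, 13, SF, 33, Kim, Alpha, 18), (blue, 13, SF, 33, Mo, Alpha, 18), (blue, 13, SF, 33, Ola, Alpha, 18), (blue, 13, SF, 33, Xia, Alpha, 18), (white, 19, SF, 10, Ada, Beta, 13), (white, 19, SF, 10, Ada, Zephyr, 6), (white, 19, SF, 10, Ola, Beta, 13), (white, 19, SF, 10, Ola, Zephyr, 6), (white, 19, SF, 10, Vic, Beta, 13), (white, 19, SF, 10, Vic, Zephyr, 6), (white, 2, LA, 5, Ada, Beta, 13), (white, 2, LA, 5, Ada, Zephyr, 6), (white, 2, LA, 5, Ola, Beta, 13), (white, 2, LA, 5, Ola, Zephyr, 6), (white, 2, LA, 5, Vic, Beta, 13), (white, 2, LA, 5, Vic, Zephyr, 6)}.
Projecting to qty, sid (16 duplicate(s) eliminated): {(13, 10), (13, 5), (18, 2), (18, 33), (6, 10), (6, 5)}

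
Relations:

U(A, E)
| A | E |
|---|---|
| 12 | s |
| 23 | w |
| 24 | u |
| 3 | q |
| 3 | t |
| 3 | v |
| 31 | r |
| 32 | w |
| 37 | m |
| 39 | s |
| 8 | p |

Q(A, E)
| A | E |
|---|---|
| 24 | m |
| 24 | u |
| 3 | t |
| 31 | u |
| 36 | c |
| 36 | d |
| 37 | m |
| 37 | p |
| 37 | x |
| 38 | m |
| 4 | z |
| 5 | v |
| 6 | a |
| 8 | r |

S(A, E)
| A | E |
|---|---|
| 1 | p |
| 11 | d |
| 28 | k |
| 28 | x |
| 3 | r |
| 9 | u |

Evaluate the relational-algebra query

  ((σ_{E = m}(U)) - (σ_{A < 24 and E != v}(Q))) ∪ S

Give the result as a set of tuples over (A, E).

{(1, p), (11, d), (28, k), (28, x), (3, r), (37, m), (9, u)}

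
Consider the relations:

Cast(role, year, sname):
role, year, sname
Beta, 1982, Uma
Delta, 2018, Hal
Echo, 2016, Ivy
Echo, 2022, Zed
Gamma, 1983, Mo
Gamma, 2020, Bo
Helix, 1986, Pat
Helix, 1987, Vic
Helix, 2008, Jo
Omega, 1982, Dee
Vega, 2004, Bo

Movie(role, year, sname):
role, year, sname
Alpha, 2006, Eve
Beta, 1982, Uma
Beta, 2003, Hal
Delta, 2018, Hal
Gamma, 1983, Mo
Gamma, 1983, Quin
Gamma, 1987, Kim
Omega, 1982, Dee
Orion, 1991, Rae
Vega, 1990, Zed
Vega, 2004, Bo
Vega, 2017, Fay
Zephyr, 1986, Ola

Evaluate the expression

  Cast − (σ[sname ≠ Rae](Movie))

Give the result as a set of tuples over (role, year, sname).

{(Echo, 2016, Ivy), (Echo, 2022, Zed), (Gamma, 2020, Bo), (Helix, 1986, Pat), (Helix, 1987, Vic), (Helix, 2008, Jo)}

Filtering on sname ≠ Rae leaves {(Alpha, 2006, Eve), (Beta, 1982, Uma), (Beta, 2003, Hal), (Delta, 2018, Hal), (Gamma, 1983, Mo), (Gamma, 1983, Quin), (Gamma, 1987, Kim), (Omega, 1982, Dee), (Vega, 1990, Zed), (Vega, 2004, Bo), (Vega, 2017, Fay), (Zephyr, 1986, Ola)}.
Set difference of the two operands is {(Echo, 2016, Ivy), (Echo, 2022, Zed), (Gamma, 2020, Bo), (Helix, 1986, Pat), (Helix, 1987, Vic), (Helix, 2008, Jo)}.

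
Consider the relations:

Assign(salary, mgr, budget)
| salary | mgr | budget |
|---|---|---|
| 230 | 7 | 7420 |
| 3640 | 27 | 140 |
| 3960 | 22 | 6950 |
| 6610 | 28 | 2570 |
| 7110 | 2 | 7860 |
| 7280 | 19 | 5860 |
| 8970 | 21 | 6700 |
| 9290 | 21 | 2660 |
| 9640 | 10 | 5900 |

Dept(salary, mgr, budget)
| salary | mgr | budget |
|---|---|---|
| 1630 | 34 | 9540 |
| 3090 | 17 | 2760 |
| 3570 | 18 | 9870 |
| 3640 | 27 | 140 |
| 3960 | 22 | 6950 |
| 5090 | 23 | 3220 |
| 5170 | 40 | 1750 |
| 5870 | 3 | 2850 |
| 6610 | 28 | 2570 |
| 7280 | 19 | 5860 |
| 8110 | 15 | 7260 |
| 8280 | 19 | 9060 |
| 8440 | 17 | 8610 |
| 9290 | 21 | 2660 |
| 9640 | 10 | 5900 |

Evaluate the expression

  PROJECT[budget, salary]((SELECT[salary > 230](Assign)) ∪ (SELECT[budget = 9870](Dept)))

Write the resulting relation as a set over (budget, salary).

{(140, 3640), (2570, 6610), (2660, 9290), (5860, 7280), (5900, 9640), (6700, 8970), (6950, 3960), (7860, 7110), (9870, 3570)}

Apply σ_{salary > 230}; surviving tuples: {(3640, 27, 140), (3960, 22, 6950), (6610, 28, 2570), (7110, 2, 7860), (7280, 19, 5860), (8970, 21, 6700), (9290, 21, 2660), (9640, 10, 5900)}
Apply σ_{budget = 9870}; surviving tuples: {(3570, 18, 9870)}
Set union of the two operands is {(3570, 18, 9870), (3640, 27, 140), (3960, 22, 6950), (6610, 28, 2570), (7110, 2, 7860), (7280, 19, 5860), (8970, 21, 6700), (9290, 21, 2660), (9640, 10, 5900)}.
Projecting to budget, salary: {(140, 3640), (2570, 6610), (2660, 9290), (5860, 7280), (5900, 9640), (6700, 8970), (6950, 3960), (7860, 7110), (9870, 3570)}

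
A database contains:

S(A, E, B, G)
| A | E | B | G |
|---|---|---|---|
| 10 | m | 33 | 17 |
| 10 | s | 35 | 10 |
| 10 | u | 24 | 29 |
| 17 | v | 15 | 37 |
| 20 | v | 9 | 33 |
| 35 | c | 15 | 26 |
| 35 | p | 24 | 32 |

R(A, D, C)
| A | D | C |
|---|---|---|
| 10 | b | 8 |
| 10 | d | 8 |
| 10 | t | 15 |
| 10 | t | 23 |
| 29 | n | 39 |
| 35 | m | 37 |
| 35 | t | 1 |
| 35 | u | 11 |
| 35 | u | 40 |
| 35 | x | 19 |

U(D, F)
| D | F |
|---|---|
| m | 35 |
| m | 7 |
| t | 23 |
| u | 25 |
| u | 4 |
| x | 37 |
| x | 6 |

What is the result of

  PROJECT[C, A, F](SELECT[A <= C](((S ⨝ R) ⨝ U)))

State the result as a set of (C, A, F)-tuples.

Natural join on A: {(10, m, 33, 17, b, 8), (10, m, 33, 17, d, 8), (10, m, 33, 17, t, 15), (10, m, 33, 17, t, 23), (10, s, 35, 10, b, 8), (10, s, 35, 10, d, 8), (10, s, 35, 10, t, 15), (10, s, 35, 10, t, 23), (10, u, 24, 29, b, 8), (10, u, 24, 29, d, 8), (10, u, 24, 29, t, 15), (10, u, 24, 29, t, 23), (35, c, 15, 26, m, 37), (35, c, 15, 26, t, 1), (35, c, 15, 26, u, 11), (35, c, 15, 26, u, 40), (35, c, 15, 26, x, 19), (35, p, 24, 32, m, 37), (35, p, 24, 32, t, 1), (35, p, 24, 32, u, 11), (35, p, 24, 32, u, 40), (35, p, 24, 32, x, 19)}
Natural join on D: {(10, m, 33, 17, t, 15, 23), (10, m, 33, 17, t, 23, 23), (10, s, 35, 10, t, 15, 23), (10, s, 35, 10, t, 23, 23), (10, u, 24, 29, t, 15, 23), (10, u, 24, 29, t, 23, 23), (35, c, 15, 26, m, 37, 35), (35, c, 15, 26, m, 37, 7), (35, c, 15, 26, t, 1, 23), (35, c, 15, 26, u, 11, 25), (35, c, 15, 26, u, 11, 4), (35, c, 15, 26, u, 40, 25), (35, c, 15, 26, u, 40, 4), (35, c, 15, 26, x, 19, 37), (35, c, 15, 26, x, 19, 6), (35, p, 24, 32, m, 37, 35), (35, p, 24, 32, m, 37, 7), (35, p, 24, 32, t, 1, 23), (35, p, 24, 32, u, 11, 25), (35, p, 24, 32, u, 11, 4), (35, p, 24, 32, u, 40, 25), (35, p, 24, 32, u, 40, 4), (35, p, 24, 32, x, 19, 37), (35, p, 24, 32, x, 19, 6)}
σ[A <= C]: keep tuples satisfying A <= C → {(10, m, 33, 17, t, 15, 23), (10, m, 33, 17, t, 23, 23), (10, s, 35, 10, t, 15, 23), (10, s, 35, 10, t, 23, 23), (10, u, 24, 29, t, 15, 23), (10, u, 24, 29, t, 23, 23), (35, c, 15, 26, m, 37, 35), (35, c, 15, 26, m, 37, 7), (35, c, 15, 26, u, 40, 25), (35, c, 15, 26, u, 40, 4), (35, p, 24, 32, m, 37, 35), (35, p, 24, 32, m, 37, 7), (35, p, 24, 32, u, 40, 25), (35, p, 24, 32, u, 40, 4)}
π_{C, A, F} gives {(15, 10, 23), (23, 10, 23), (37, 35, 35), (37, 35, 7), (40, 35, 25), (40, 35, 4)} (8 duplicate(s) eliminated).

{(15, 10, 23), (23, 10, 23), (37, 35, 35), (37, 35, 7), (40, 35, 25), (40, 35, 4)}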